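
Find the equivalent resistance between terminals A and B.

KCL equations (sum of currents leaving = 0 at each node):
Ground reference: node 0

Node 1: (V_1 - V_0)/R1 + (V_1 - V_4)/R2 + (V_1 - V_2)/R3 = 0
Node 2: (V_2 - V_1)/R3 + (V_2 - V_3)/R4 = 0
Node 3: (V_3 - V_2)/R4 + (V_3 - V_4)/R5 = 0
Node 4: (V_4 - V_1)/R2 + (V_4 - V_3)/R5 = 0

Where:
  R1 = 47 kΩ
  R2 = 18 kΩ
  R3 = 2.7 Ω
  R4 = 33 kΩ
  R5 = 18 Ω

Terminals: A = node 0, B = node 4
Reduce the network between node 0 (A) and node 4 (B) by series/parallel combination:
  Rs1 = R3 + R4 (series, joined only at node 2) = 2.7 + 33000 = 33000 Ω
  Rs2 = R5 + Rs1 (series, joined only at node 3) = 18 + 33000 = 33020 Ω
  Rp1 = R2 ‖ Rs2 (parallel, both between nodes 1 and 4) = 1/(1/18000 + 1/33020) = 11650 Ω
  Rs3 = R1 + Rp1 (series, joined only at node 1) = 47000 + 11650 = 58650 Ω
R_eq = 58.65 kΩ

Final answer: 58.65 kΩ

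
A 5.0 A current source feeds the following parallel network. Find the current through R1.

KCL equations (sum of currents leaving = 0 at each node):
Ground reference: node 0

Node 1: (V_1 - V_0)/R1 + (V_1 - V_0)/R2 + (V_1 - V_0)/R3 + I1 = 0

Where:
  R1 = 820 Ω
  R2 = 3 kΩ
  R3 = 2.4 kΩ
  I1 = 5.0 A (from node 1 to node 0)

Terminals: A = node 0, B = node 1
All resistors sit directly between nodes 0 and 1, so they are in parallel and share one voltage V; the full source current 5 A splits among them.
1/R_par = 1/820 + 1/3000 + 1/2400 = 0.00197 S  =>  R_par = 507.7 Ω
V = I × R_par = 5 × 507.7 = 2539 V
I_R1 = V/R1 = 2539/820 = 3.096 A

Final answer: 3.096 A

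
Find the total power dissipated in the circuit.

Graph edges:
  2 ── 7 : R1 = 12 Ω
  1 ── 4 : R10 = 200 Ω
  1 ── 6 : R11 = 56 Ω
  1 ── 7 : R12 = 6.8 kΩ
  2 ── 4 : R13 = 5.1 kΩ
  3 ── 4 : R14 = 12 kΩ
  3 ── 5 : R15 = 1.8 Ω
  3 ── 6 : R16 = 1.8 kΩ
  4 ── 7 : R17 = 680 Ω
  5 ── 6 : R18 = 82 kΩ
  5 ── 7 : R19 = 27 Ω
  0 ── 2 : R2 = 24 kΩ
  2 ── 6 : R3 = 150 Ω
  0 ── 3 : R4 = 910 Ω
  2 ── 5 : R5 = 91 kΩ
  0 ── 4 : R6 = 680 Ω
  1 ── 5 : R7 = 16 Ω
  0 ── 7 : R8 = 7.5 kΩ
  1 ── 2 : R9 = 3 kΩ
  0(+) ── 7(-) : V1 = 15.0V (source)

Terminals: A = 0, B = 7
Nodal analysis, taking node 7 as the 0 V reference.
Source V1 fixes V_0 = 15 V.
KCL at each unknown node (sum of currents leaving = 0; resistances in Ω):
  Node 1: (V_1 - V_5)/16 + (V_1 - V_2)/3000 + (V_1 - V_4)/200 + (V_1 - V_6)/56 + (V_1 - 0)/6800 = 0
  Node 2: (V_2 - 0)/12 + (V_2 - 15)/24000 + (V_2 - V_6)/150 + (V_2 - V_5)/91000 + (V_2 - V_1)/3000 + (V_2 - V_4)/5100 = 0
  Node 3: (V_3 - 15)/910 + (V_3 - V_4)/12000 + (V_3 - V_5)/1.8 + (V_3 - V_6)/1800 = 0
  Node 4: (V_4 - 15)/680 + (V_4 - V_1)/200 + (V_4 - V_2)/5100 + (V_4 - V_3)/12000 + (V_4 - 0)/680 = 0
  Node 5: (V_5 - V_2)/91000 + (V_5 - V_1)/16 + (V_5 - V_3)/1.8 + (V_5 - V_6)/82000 + (V_5 - 0)/27 = 0
  Node 6: (V_6 - V_2)/150 + (V_6 - V_1)/56 + (V_6 - V_3)/1800 + (V_6 - V_5)/82000 = 0
Collecting terms (coefficients in siemens):
  0.08584·V_1 - 0.0003333·V_2 - 0.005·V_4 - 0.0625·V_5 - 0.01786·V_6 = 0
  0.09058·V_2 - 0.0003333·V_1 - 0.0001961·V_4 - 0.00001099·V_5 - 0.006667·V_6 = 0.000625
  0.5573·V_3 - 0.00008333·V_4 - 0.5556·V_5 - 0.0005556·V_6 = 0.01648
  0.008221·V_4 - 0.005·V_1 - 0.0001961·V_2 - 0.00008333·V_3 = 0.02206
  0.6551·V_5 - 0.0625·V_1 - 0.00001099·V_2 - 0.5556·V_3 - 0.0000122·V_6 = 0
  0.02509·V_6 - 0.01786·V_1 - 0.006667·V_2 - 0.0005556·V_3 - 0.0000122·V_5 = 0
Solving these 6 simultaneous equations (Gaussian elimination) gives:
  V_1 = 0.7785 V, V_2 = 0.05977 V, V_3 = 0.6771 V, V_4 = 3.165 V
  V_5 = 0.6484 V, V_6 = 0.5852 V
Power in each resistor, P = (ΔV)²/R:
  P_R1 = (0.05977 - 0)²/12 = 0.0002977 W
  P_R2 = (15 - 0.05977)²/24000 = 0.0093 W
  P_R3 = (0.05977 - 0.5852)²/150 = 0.001841 W
  P_R4 = (15 - 0.6771)²/910 = 0.2254 W
  P_R5 = (0.05977 - 0.6484)²/91000 = 0.000003808 W
  P_R6 = (15 - 3.165)²/680 = 0.206 W
  P_R7 = (0.7785 - 0.6484)²/16 = 0.001057 W
  P_R8 = (15 - 0)²/7500 = 0.03 W
  P_R9 = (0.7785 - 0.05977)²/3000 = 0.0001722 W
  P_R10 = (0.7785 - 3.165)²/200 = 0.02848 W
  P_R11 = (0.7785 - 0.5852)²/56 = 0.000667 W
  P_R12 = (0.7785 - 0)²/6800 = 0.00008913 W
  P_R13 = (0.05977 - 3.165)²/5100 = 0.001891 W
  P_R14 = (0.6771 - 3.165)²/12000 = 0.0005159 W
  P_R15 = (0.6771 - 0.6484)²/1.8 = 0.0004548 W
  P_R16 = (0.6771 - 0.5852)²/1800 = 0.000004685 W
  P_R17 = (3.165 - 0)²/680 = 0.01473 W
  P_R18 = (0.6484 - 0.5852)²/82000 = 0.00000004875 W
  P_R19 = (0.6484 - 0)²/27 = 0.01557 W
P_total = P_R1 + P_R2 + P_R3 + P_R4 + P_R5 + P_R6 + P_R7 + P_R8 + P_R9 + P_R10 + P_R11 + P_R12 + P_R13 + P_R14 + P_R15 + P_R16 + P_R17 + P_R18 + P_R19 = 0.5365 W

Final answer: 0.5365 W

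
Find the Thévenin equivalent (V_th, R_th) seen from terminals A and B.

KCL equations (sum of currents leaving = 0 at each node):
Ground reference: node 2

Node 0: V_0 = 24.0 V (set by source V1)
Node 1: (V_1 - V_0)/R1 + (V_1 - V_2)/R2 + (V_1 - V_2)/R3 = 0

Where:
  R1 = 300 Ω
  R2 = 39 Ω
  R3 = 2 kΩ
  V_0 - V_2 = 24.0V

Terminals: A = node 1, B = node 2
Step 1 — V_th is the open-circuit voltage V_A - V_B (nothing connected across the terminals).
Nodal analysis, taking node 2 as the 0 V reference.
Source V1 fixes V_0 = 24 V.
KCL at each unknown node (sum of currents leaving = 0; resistances in Ω):
  Node 1: (V_1 - 24)/300 + (V_1 - 0)/39 + (V_1 - 0)/2000 = 0
Collecting terms: 0.02947 × V_1 = 0.08  =>  V_1 = 2.714 V
V_th = V_1 - V_2 = 2.714 - 0 = 2.714 V
Step 2 — R_th: zero the source — replace V1 by a short circuit (node 2 merges into node 0) — and find the resistance seen between A (node 1) and B (node 0).
Reduce the network between node 1 (A) and node 0 (B) by series/parallel combination:
  Rp1 = R1 ‖ R2 ‖ R3 (parallel, all between nodes 0 and 1) = 1/(1/300 + 1/39 + 1/2000) = 33.93 Ω
R_th = 33.93 Ω

Final answer: V_th = 2.714 V, R_th = 33.93 Ω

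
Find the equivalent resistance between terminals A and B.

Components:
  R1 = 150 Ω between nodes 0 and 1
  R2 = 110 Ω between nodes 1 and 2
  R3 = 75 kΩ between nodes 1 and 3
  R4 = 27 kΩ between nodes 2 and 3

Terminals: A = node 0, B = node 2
Reduce the network between node 0 (A) and node 2 (B) by series/parallel combination:
  Rs1 = R3 + R4 (series, joined only at node 3) = 75000 + 27000 = 102000 Ω
  Rp1 = R2 ‖ Rs1 (parallel, both between nodes 1 and 2) = 1/(1/110 + 1/102000) = 109.9 Ω
  Rs2 = R1 + Rp1 (series, joined only at node 1) = 150 + 109.9 = 259.9 Ω
R_eq = 259.9 Ω

Final answer: 259.9 Ω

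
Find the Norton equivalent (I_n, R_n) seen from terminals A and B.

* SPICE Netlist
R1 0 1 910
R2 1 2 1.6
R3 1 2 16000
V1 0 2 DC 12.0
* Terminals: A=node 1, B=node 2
Find the Thévenin equivalent first; then I_n = V_th/R_th and R_n = R_th.
Step 1 — V_th is the open-circuit voltage V_A - V_B (nothing connected across the terminals).
Nodal analysis, taking node 2 as the 0 V reference.
Source V1 fixes V_0 = 12 V.
KCL at each unknown node (sum of currents leaving = 0; resistances in Ω):
  Node 1: (V_1 - 12)/910 + (V_1 - 0)/1.6 + (V_1 - 0)/16000 = 0
Collecting terms: 0.6262 × V_1 = 0.01319  =>  V_1 = 0.02106 V
V_th = V_1 - V_2 = 0.02106 - 0 = 0.02106 V
Step 2 — R_th: zero the source — replace V1 by a short circuit (node 2 merges into node 0) — and find the resistance seen between A (node 1) and B (node 0).
Reduce the network between node 1 (A) and node 0 (B) by series/parallel combination:
  Rp1 = R1 ‖ R2 ‖ R3 (parallel, all between nodes 0 and 1) = 1/(1/910 + 1/1.6 + 1/16000) = 1.597 Ω
R_th = 1.597 Ω
I_n = V_th/R_th = 0.02106/1.597 = 0.01319 A, and R_n = R_th = 1.597 Ω

Final answer: I_n = 0.01319 A, R_n = 1.597 Ω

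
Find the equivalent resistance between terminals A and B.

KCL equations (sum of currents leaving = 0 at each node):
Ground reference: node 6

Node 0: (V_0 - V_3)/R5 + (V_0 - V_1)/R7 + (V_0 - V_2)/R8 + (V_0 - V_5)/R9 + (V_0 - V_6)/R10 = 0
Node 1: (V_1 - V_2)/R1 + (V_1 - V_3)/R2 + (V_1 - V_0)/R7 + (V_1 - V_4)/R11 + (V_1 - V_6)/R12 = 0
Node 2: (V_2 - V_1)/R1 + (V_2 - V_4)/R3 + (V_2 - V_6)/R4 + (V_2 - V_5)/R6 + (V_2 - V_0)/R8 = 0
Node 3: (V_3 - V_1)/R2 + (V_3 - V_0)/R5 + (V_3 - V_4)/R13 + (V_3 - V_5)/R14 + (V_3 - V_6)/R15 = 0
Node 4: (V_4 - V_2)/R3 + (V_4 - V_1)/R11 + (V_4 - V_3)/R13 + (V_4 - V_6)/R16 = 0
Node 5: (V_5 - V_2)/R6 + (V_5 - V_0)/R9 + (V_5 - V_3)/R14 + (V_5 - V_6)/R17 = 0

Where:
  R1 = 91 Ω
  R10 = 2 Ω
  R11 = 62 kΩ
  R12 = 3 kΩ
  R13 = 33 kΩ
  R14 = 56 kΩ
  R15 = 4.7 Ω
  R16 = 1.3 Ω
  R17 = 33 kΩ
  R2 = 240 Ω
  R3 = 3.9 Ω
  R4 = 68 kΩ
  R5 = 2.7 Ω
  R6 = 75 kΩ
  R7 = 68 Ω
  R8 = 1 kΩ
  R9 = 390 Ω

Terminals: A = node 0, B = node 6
The network is not a plain series/parallel combination. Inject a 1 A test current into terminal A (node 0) and return it from terminal B (node 6); then R_eq = V_A / (1 A).
Nodal analysis, taking node 6 as the 0 V reference.
Current source I_test pushes 1 A into node 0 and draws it out of node 6.
KCL at each unknown node (sum of currents leaving = 0; resistances in Ω):
  Node 0: (V_0 - V_3)/2.7 + (V_0 - V_1)/68 + (V_0 - V_2)/1000 + (V_0 - V_5)/390 + (V_0 - 0)/2 - 1 = 0
  Node 1: (V_1 - V_0)/68 + (V_1 - V_2)/91 + (V_1 - V_3)/240 + (V_1 - V_4)/62000 + (V_1 - 0)/3000 = 0
  Node 2: (V_2 - V_0)/1000 + (V_2 - V_1)/91 + (V_2 - V_4)/3.9 + (V_2 - 0)/68000 + (V_2 - V_5)/75000 = 0
  Node 3: (V_3 - V_0)/2.7 + (V_3 - V_1)/240 + (V_3 - V_4)/33000 + (V_3 - V_5)/56000 + (V_3 - 0)/4.7 = 0
  Node 4: (V_4 - V_1)/62000 + (V_4 - V_2)/3.9 + (V_4 - V_3)/33000 + (V_4 - 0)/1.3 = 0
  Node 5: (V_5 - V_0)/390 + (V_5 - V_2)/75000 + (V_5 - V_3)/56000 + (V_5 - 0)/33000 = 0
Collecting terms (coefficients in siemens):
  0.8886·V_0 - 0.01471·V_1 - 0.001·V_2 - 0.3704·V_3 - 0.002564·V_5 = 1
  0.03021·V_1 - 0.01471·V_0 - 0.01099·V_2 - 0.004167·V_3 - 0.00001613·V_4 = 0
  0.2684·V_2 - 0.001·V_0 - 0.01099·V_1 - 0.2564·V_4 - 0.00001333·V_5 = 0
  0.5874·V_3 - 0.3704·V_0 - 0.004167·V_1 - 0.0000303·V_4 - 0.00001786·V_5 = 0
  1.026·V_4 - 0.00001613·V_1 - 0.2564·V_2 - 0.0000303·V_3 = 0
  0.002626·V_5 - 0.002564·V_0 - 0.00001333·V_2 - 0.00001786·V_3 = 0
Solving these 6 simultaneous equations (Gaussian elimination) gives:
  V_0 = 1.557 V, V_1 = 0.9148 V, V_2 = 0.05697 V, V_3 = 0.9882 V
  V_4 = 0.01429 V, V_5 = 1.527 V
R_eq = V_0 / 1 A = 1.557 Ω

Final answer: 1.557 Ω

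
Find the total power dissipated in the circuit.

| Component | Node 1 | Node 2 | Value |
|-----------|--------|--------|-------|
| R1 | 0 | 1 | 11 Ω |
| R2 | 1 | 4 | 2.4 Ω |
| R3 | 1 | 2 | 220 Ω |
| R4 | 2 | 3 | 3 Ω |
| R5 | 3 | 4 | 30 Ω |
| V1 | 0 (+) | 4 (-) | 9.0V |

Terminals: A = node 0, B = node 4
Nodal analysis, taking node 4 as the 0 V reference.
Source V1 fixes V_0 = 9 V.
KCL at each unknown node (sum of currents leaving = 0; resistances in Ω):
  Node 1: (V_1 - 9)/11 + (V_1 - 0)/2.4 + (V_1 - V_2)/220 = 0
  Node 2: (V_2 - V_1)/220 + (V_2 - V_3)/3 = 0
  Node 3: (V_3 - V_2)/3 + (V_3 - 0)/30 = 0
Collecting terms (coefficients in siemens):
  0.5121·V_1 - 0.004545·V_2 = 0.8182
  0.3379·V_2 - 0.004545·V_1 - 0.3333·V_3 = 0
  0.3667·V_3 - 0.3333·V_2 = 0
Solving these 3 simultaneous equations (Gaussian elimination) gives:
  V_1 = 1.599 V, V_2 = 0.2086 V, V_3 = 0.1897 V
Power in each resistor, P = (ΔV)²/R:
  P_R1 = (9 - 1.599)²/11 = 4.979 W
  P_R2 = (1.599 - 0)²/2.4 = 1.066 W
  P_R3 = (1.599 - 0.2086)²/220 = 0.008793 W
  P_R4 = (0.2086 - 0.1897)²/3 = 0.0001199 W
  P_R5 = (0.1897 - 0)²/30 = 0.001199 W
P_total = P_R1 + P_R2 + P_R3 + P_R4 + P_R5 = 6.055 W

Final answer: 6.055 W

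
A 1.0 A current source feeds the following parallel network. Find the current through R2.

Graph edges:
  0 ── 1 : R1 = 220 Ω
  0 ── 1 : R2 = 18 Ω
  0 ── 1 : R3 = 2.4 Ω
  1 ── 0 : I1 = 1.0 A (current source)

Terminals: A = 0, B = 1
All resistors sit directly between nodes 0 and 1, so they are in parallel and share one voltage V; the full source current 1 A splits among them.
1/R_par = 1/220 + 1/18 + 1/2.4 = 0.4768 S  =>  R_par = 2.097 Ω
V = I × R_par = 1 × 2.097 = 2.097 V
I_R2 = V/R2 = 2.097/18 = 0.1165 A

Final answer: 0.1165 A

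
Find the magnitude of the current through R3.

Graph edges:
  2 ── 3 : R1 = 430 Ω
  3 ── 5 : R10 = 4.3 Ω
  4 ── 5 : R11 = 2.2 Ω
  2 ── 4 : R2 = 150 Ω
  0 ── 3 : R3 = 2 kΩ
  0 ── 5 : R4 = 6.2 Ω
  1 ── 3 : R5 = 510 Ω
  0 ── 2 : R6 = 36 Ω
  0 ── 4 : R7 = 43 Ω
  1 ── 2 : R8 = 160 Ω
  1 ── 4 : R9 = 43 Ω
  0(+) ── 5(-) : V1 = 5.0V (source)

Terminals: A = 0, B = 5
Nodal analysis, taking node 5 as the 0 V reference.
Source V1 fixes V_0 = 5 V.
KCL at each unknown node (sum of currents leaving = 0; resistances in Ω):
  Node 1: (V_1 - V_3)/510 + (V_1 - V_2)/160 + (V_1 - V_4)/43 = 0
  Node 2: (V_2 - V_3)/430 + (V_2 - V_4)/150 + (V_2 - 5)/36 + (V_2 - V_1)/160 = 0
  Node 3: (V_3 - V_2)/430 + (V_3 - 5)/2000 + (V_3 - V_1)/510 + (V_3 - 0)/4.3 = 0
  Node 4: (V_4 - V_2)/150 + (V_4 - 5)/43 + (V_4 - V_1)/43 + (V_4 - 0)/2.2 = 0
Collecting terms (coefficients in siemens):
  0.03147·V_1 - 0.00625·V_2 - 0.001961·V_3 - 0.02326·V_4 = 0
  0.04302·V_2 - 0.00625·V_1 - 0.002326·V_3 - 0.006667·V_4 = 0.1389
  0.2373·V_3 - 0.001961·V_1 - 0.002326·V_2 = 0.0025
  0.5077·V_4 - 0.02326·V_1 - 0.006667·V_2 = 0.1163
Solving these 4 simultaneous equations (Gaussian elimination) gives:
  V_1 = 0.9145 V, V_2 = 3.413 V, V_3 = 0.05153 V, V_4 = 0.3157 V
I_R3 = (V_0 - V_3)/R3 = (5 - 0.05153)/2000 = 0.002474 A
|I_R3| = 0.002474 A

Final answer: |I_R3| = 0.002474 A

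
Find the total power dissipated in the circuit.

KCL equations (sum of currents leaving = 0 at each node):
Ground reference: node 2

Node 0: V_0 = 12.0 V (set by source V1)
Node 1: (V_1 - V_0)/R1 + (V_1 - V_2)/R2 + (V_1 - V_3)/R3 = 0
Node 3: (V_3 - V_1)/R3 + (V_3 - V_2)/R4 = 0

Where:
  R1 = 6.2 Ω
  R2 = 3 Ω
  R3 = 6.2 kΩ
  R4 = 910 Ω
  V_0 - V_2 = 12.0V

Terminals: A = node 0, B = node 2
Nodal analysis, taking node 2 as the 0 V reference.
Source V1 fixes V_0 = 12 V.
KCL at each unknown node (sum of currents leaving = 0; resistances in Ω):
  Node 1: (V_1 - 12)/6.2 + (V_1 - 0)/3 + (V_1 - V_3)/6200 = 0
  Node 3: (V_3 - V_1)/6200 + (V_3 - 0)/910 = 0
Collecting terms (coefficients in siemens):
  0.4948·V_1 - 0.0001613·V_3 = 1.935
  0.00126·V_3 - 0.0001613·V_1 = 0
Determinant D = (0.4948)(0.00126) - (-0.0001613)(-0.0001613) = 0.0006235
V_1 = [(1.935)(0.00126) - (-0.0001613)(0)]/D = 3.912 V
V_3 = [(0.4948)(0) - (1.935)(-0.0001613)]/D = 0.5007 V
Power in each resistor, P = (ΔV)²/R:
  P_R1 = (12 - 3.912)²/6.2 = 10.55 W
  P_R2 = (3.912 - 0)²/3 = 5.101 W
  P_R3 = (3.912 - 0.5007)²/6200 = 0.001877 W
  P_R4 = (0 - 0.5007)²/910 = 0.0002755 W
P_total = P_R1 + P_R2 + P_R3 + P_R4 = 15.65 W

Final answer: 15.65 W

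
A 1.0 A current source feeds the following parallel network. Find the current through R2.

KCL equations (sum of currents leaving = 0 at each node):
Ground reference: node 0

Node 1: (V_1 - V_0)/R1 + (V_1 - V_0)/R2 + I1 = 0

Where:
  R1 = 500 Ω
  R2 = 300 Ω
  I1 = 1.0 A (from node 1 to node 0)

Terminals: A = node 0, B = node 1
All resistors sit directly between nodes 0 and 1, so they are in parallel and share one voltage V; the full source current 1 A splits among them.
1/R_par = 1/500 + 1/300 = 0.005333 S  =>  R_par = 187.5 Ω
V = I × R_par = 1 × 187.5 = 187.5 V
I_R2 = V/R2 = 187.5/300 = 0.625 A

Final answer: 0.625 A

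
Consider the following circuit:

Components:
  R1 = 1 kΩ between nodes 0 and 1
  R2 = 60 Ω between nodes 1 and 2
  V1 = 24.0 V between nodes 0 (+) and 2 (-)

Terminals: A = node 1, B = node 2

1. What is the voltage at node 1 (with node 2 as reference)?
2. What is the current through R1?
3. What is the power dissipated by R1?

Nodal analysis, taking node 2 as the 0 V reference.
Source V1 fixes V_0 = 24 V.
KCL at each unknown node (sum of currents leaving = 0; resistances in Ω):
  Node 1: (V_1 - 24)/1000 + (V_1 - 0)/60 = 0
Collecting terms: 0.01767 × V_1 = 0.024  =>  V_1 = 1.358 V
Part 1:
  Read off the nodal solution: V_1 = 1.358 V
Part 2:
  I_R1 = (V_0 - V_1)/R1 = (24 - 1.358)/1000 = 0.02264 A
  Magnitude: I_R1 = 0.02264 A
Part 3:
  I_R1 = (V_0 - V_1)/R1 = (24 - 1.358)/1000 = 0.02264 A
  P_R1 = I_R1² × R1 = (0.02264)² × 1000 = 0.5126 W

Final answers:
1. V_1 = 1.358 V
2. I_R1 = 0.02264 A
3. P_R1 = 0.5126 W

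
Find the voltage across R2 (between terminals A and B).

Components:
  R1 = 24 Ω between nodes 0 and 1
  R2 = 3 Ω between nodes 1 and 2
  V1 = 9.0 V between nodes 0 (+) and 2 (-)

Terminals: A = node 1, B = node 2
R1 and R2 are in series across V1 (node 0 → node 1 → node 2), and the output A–B is taken across R2, so this is a voltage divider.
Series current: I = V1/(R1 + R2) = 9/(24 + 3) = 9/27 = 0.3333 A
V_R2 = I × R2 = V1 × R2/(R1 + R2) = 9 × 3/27 = 1 V

Final answer: 1 V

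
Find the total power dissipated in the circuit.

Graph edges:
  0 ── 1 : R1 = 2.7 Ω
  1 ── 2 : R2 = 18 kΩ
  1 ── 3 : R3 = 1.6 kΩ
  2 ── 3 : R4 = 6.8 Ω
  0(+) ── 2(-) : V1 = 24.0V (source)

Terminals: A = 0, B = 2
Nodal analysis, taking node 2 as the 0 V reference.
Source V1 fixes V_0 = 24 V.
KCL at each unknown node (sum of currents leaving = 0; resistances in Ω):
  Node 1: (V_1 - 24)/2.7 + (V_1 - 0)/18000 + (V_1 - V_3)/1600 = 0
  Node 3: (V_3 - V_1)/1600 + (V_3 - 0)/6.8 = 0
Collecting terms (coefficients in siemens):
  0.3711·V_1 - 0.000625·V_3 = 8.889
  0.1477·V_3 - 0.000625·V_1 = 0
Determinant D = (0.3711)(0.1477) - (-0.000625)(-0.000625) = 0.0548
V_1 = [(8.889)(0.1477) - (-0.000625)(0)]/D = 23.96 V
V_3 = [(0.3711)(0) - (8.889)(-0.000625)]/D = 0.1014 V
Power in each resistor, P = (ΔV)²/R:
  P_R1 = (24 - 23.96)²/2.7 = 0.0007121 W
  P_R2 = (23.96 - 0)²/18000 = 0.03188 W
  P_R3 = (23.96 - 0.1014)²/1600 = 0.3557 W
  P_R4 = (0 - 0.1014)²/6.8 = 0.001512 W
P_total = P_R1 + P_R2 + P_R3 + P_R4 = 0.3898 W

Final answer: 0.3898 W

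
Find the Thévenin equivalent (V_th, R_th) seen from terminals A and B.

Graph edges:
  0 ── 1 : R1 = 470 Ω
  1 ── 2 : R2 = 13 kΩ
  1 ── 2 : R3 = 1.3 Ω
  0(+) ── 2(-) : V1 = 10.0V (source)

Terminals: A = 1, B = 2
Step 1 — V_th is the open-circuit voltage V_A - V_B (nothing connected across the terminals).
Nodal analysis, taking node 2 as the 0 V reference.
Source V1 fixes V_0 = 10 V.
KCL at each unknown node (sum of currents leaving = 0; resistances in Ω):
  Node 1: (V_1 - 10)/470 + (V_1 - 0)/13000 + (V_1 - 0)/1.3 = 0
Collecting terms: 0.7714 × V_1 = 0.02128  =>  V_1 = 0.02758 V
V_th = V_1 - V_2 = 0.02758 - 0 = 0.02758 V
Step 2 — R_th: zero the source — replace V1 by a short circuit (node 2 merges into node 0) — and find the resistance seen between A (node 1) and B (node 0).
Reduce the network between node 1 (A) and node 0 (B) by series/parallel combination:
  Rp1 = R1 ‖ R2 ‖ R3 (parallel, all between nodes 0 and 1) = 1/(1/470 + 1/13000 + 1/1.3) = 1.296 Ω
R_th = 1.296 Ω

Final answer: V_th = 0.02758 V, R_th = 1.296 Ω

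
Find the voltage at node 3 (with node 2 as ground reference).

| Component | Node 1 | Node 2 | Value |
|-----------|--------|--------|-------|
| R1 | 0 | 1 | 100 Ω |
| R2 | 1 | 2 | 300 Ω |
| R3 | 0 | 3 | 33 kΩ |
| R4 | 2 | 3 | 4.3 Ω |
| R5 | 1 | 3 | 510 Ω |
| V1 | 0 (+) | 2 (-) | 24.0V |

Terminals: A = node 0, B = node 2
Nodal analysis, taking node 2 as the 0 V reference.
Source V1 fixes V_0 = 24 V.
KCL at each unknown node (sum of currents leaving = 0; resistances in Ω):
  Node 1: (V_1 - 24)/100 + (V_1 - 0)/300 + (V_1 - V_3)/510 = 0
  Node 3: (V_3 - 24)/33000 + (V_3 - 0)/4.3 + (V_3 - V_1)/510 = 0
Collecting terms (coefficients in siemens):
  0.01529·V_1 - 0.001961·V_3 = 0.24
  0.2345·V_3 - 0.001961·V_1 = 0.0007273
Determinant D = (0.01529)(0.2345) - (-0.001961)(-0.001961) = 0.003583
V_1 = [(0.24)(0.2345) - (-0.001961)(0.0007273)]/D = 15.71 V
V_3 = [(0.01529)(0.0007273) - (0.24)(-0.001961)]/D = 0.1344 V
The requested potential is V_3 = 0.1344 V.

Final answer: V_3 = 0.1344 V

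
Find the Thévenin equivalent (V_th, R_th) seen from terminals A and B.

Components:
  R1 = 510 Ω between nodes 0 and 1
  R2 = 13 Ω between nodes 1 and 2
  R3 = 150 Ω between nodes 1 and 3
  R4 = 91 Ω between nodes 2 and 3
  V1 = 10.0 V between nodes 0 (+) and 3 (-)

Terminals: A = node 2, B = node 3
Step 1 — V_th is the open-circuit voltage V_A - V_B (nothing connected across the terminals).
Nodal analysis, taking node 3 as the 0 V reference.
Source V1 fixes V_0 = 10 V.
KCL at each unknown node (sum of currents leaving = 0; resistances in Ω):
  Node 1: (V_1 - 10)/510 + (V_1 - V_2)/13 + (V_1 - 0)/150 = 0
  Node 2: (V_2 - V_1)/13 + (V_2 - 0)/91 = 0
Collecting terms (coefficients in siemens):
  0.08555·V_1 - 0.07692·V_2 = 0.01961
  0.08791·V_2 - 0.07692·V_1 = 0
Determinant D = (0.08555)(0.08791) - (-0.07692)(-0.07692) = 0.001604
V_1 = [(0.01961)(0.08791) - (-0.07692)(0)]/D = 1.075 V
V_2 = [(0.08555)(0) - (0.01961)(-0.07692)]/D = 0.9405 V
V_th = V_2 - V_3 = 0.9405 - 0 = 0.9405 V
Step 2 — R_th: zero the source — replace V1 by a short circuit (node 3 merges into node 0) — and find the resistance seen between A (node 2) and B (node 0).
Reduce the network between node 2 (A) and node 0 (B) by series/parallel combination:
  Rp1 = R1 ‖ R3 (parallel, both between nodes 0 and 1) = 1/(1/510 + 1/150) = 115.9 Ω
  Rs1 = R2 + Rp1 (series, joined only at node 1) = 13 + 115.9 = 128.9 Ω
  Rp2 = R4 ‖ Rs1 (parallel, both between nodes 0 and 2) = 1/(1/91 + 1/128.9) = 53.34 Ω
R_th = 53.34 Ω

Final answer: V_th = 0.9405 V, R_th = 53.34 Ω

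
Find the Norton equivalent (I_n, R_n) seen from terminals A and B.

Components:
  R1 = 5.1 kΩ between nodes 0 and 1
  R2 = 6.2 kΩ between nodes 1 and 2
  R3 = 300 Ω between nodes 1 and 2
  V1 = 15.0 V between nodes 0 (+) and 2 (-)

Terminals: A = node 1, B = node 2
Find the Thévenin equivalent first; then I_n = V_th/R_th and R_n = R_th.
Step 1 — V_th is the open-circuit voltage V_A - V_B (nothing connected across the terminals).
Nodal analysis, taking node 2 as the 0 V reference.
Source V1 fixes V_0 = 15 V.
KCL at each unknown node (sum of currents leaving = 0; resistances in Ω):
  Node 1: (V_1 - 15)/5100 + (V_1 - 0)/6200 + (V_1 - 0)/300 = 0
Collecting terms: 0.003691 × V_1 = 0.002941  =>  V_1 = 0.7969 V
V_th = V_1 - V_2 = 0.7969 - 0 = 0.7969 V
Step 2 — R_th: zero the source — replace V1 by a short circuit (node 2 merges into node 0) — and find the resistance seen between A (node 1) and B (node 0).
Reduce the network between node 1 (A) and node 0 (B) by series/parallel combination:
  Rp1 = R1 ‖ R2 ‖ R3 (parallel, all between nodes 0 and 1) = 1/(1/5100 + 1/6200 + 1/300) = 271 Ω
R_th = 271 Ω
I_n = V_th/R_th = 0.7969/271 = 0.002941 A, and R_n = R_th = 271 Ω

Final answer: I_n = 0.002941 A, R_n = 271 Ω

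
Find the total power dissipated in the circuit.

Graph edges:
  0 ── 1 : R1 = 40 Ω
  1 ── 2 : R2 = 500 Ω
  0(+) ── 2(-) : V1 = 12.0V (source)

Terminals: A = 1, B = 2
Nodal analysis, taking node 2 as the 0 V reference.
Source V1 fixes V_0 = 12 V.
KCL at each unknown node (sum of currents leaving = 0; resistances in Ω):
  Node 1: (V_1 - 12)/40 + (V_1 - 0)/500 = 0
Collecting terms: 0.027 × V_1 = 0.3  =>  V_1 = 11.11 V
Power in each resistor, P = (ΔV)²/R:
  P_R1 = (12 - 11.11)²/40 = 0.01975 W
  P_R2 = (11.11 - 0)²/500 = 0.2469 W
P_total = P_R1 + P_R2 = 0.2667 W

Final answer: 0.2667 W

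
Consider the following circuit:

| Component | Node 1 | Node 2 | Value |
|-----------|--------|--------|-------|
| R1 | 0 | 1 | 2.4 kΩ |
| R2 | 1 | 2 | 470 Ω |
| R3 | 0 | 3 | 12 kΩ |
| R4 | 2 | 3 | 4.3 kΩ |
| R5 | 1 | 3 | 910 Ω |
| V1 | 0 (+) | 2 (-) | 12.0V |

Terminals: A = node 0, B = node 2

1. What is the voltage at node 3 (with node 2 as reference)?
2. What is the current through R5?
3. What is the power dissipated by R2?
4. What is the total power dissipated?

Nodal analysis, taking node 2 as the 0 V reference.
Source V1 fixes V_0 = 12 V.
KCL at each unknown node (sum of currents leaving = 0; resistances in Ω):
  Node 1: (V_1 - 12)/2400 + (V_1 - 0)/470 + (V_1 - V_3)/910 = 0
  Node 3: (V_3 - 12)/12000 + (V_3 - 0)/4300 + (V_3 - V_1)/910 = 0
Collecting terms (coefficients in siemens):
  0.003643·V_1 - 0.001099·V_3 = 0.005
  0.001415·V_3 - 0.001099·V_1 = 0.001
Determinant D = (0.003643)(0.001415) - (-0.001099)(-0.001099) = 0.000003947
V_1 = [(0.005)(0.001415) - (-0.001099)(0.001)]/D = 2.071 V
V_3 = [(0.003643)(0.001) - (0.005)(-0.001099)]/D = 2.315 V
Part 1:
  Read off the nodal solution: V_3 = 2.315 V
Part 2:
  I_R5 = (V_1 - V_3)/R5 = (2.071 - 2.315)/910 = -0.0002686 A
  Magnitude: I_R5 = 0.0002686 A
Part 3:
  I_R2 = (V_1 - V_2)/R2 = (2.071 - 0)/470 = 0.004406 A
  P_R2 = I_R2² × R2 = (0.004406)² × 470 = 0.009123 W
Part 4:
  Power in each resistor, P = (ΔV)²/R:
    P_R1 = (12 - 2.071)²/2400 = 0.04108 W
    P_R2 = (2.071 - 0)²/470 = 0.009123 W
    P_R3 = (12 - 2.315)²/12000 = 0.007816 W
    P_R4 = (0 - 2.315)²/4300 = 0.001247 W
    P_R5 = (2.071 - 2.315)²/910 = 0.00006567 W
  P_total = P_R1 + P_R2 + P_R3 + P_R4 + P_R5 = 0.05933 W

Final answers:
1. V_3 = 2.315 V
2. I_R5 = 0.0002686 A
3. P_R2 = 0.009123 W
4. P_total = 0.05933 W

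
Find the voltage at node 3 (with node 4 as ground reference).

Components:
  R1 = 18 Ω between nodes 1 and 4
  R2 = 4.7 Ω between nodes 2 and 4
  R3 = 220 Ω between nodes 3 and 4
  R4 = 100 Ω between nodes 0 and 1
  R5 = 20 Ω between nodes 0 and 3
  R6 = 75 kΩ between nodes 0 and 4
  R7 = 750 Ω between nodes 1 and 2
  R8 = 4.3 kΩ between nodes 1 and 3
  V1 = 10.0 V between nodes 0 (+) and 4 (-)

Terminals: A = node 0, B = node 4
Nodal analysis, taking node 4 as the 0 V reference.
Source V1 fixes V_0 = 10 V.
KCL at each unknown node (sum of currents leaving = 0; resistances in Ω):
  Node 1: (V_1 - 0)/18 + (V_1 - 10)/100 + (V_1 - V_2)/750 + (V_1 - V_3)/4300 = 0
  Node 2: (V_2 - 0)/4.7 + (V_2 - V_1)/750 = 0
  Node 3: (V_3 - 0)/220 + (V_3 - 10)/20 + (V_3 - V_1)/4300 = 0
Collecting terms (coefficients in siemens):
  0.06712·V_1 - 0.001333·V_2 - 0.0002326·V_3 = 0.1
  0.2141·V_2 - 0.001333·V_1 = 0
  0.05478·V_3 - 0.0002326·V_1 = 0.5
Solving these 3 simultaneous equations (Gaussian elimination) gives:
  V_1 = 1.522 V, V_2 = 0.009476 V, V_3 = 9.134 V
The requested potential is V_3 = 9.134 V.

Final answer: V_3 = 9.134 V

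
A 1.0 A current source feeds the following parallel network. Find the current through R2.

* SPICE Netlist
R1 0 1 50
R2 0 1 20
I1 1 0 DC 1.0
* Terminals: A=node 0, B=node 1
All resistors sit directly between nodes 0 and 1, so they are in parallel and share one voltage V; the full source current 1 A splits among them.
1/R_par = 1/50 + 1/20 = 0.07 S  =>  R_par = 14.29 Ω
V = I × R_par = 1 × 14.29 = 14.29 V
I_R2 = V/R2 = 14.29/20 = 0.7143 A

Final answer: 0.7143 A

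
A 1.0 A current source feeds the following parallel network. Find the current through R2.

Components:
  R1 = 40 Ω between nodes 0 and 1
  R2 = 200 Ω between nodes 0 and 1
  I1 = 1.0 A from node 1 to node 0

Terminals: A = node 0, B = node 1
All resistors sit directly between nodes 0 and 1, so they are in parallel and share one voltage V; the full source current 1 A splits among them.
1/R_par = 1/40 + 1/200 = 0.03 S  =>  R_par = 33.33 Ω
V = I × R_par = 1 × 33.33 = 33.33 V
I_R2 = V/R2 = 33.33/200 = 0.1667 A

Final answer: 0.1667 A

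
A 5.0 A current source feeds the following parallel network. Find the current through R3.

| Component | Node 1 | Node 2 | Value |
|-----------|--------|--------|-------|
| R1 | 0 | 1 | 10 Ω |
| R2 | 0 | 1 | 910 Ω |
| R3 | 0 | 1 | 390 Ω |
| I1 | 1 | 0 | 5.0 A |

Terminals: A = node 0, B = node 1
All resistors sit directly between nodes 0 and 1, so they are in parallel and share one voltage V; the full source current 5 A splits among them.
1/R_par = 1/10 + 1/910 + 1/390 = 0.1037 S  =>  R_par = 9.647 Ω
V = I × R_par = 5 × 9.647 = 48.23 V
I_R3 = V/R3 = 48.23/390 = 0.1237 A

Final answer: 0.1237 A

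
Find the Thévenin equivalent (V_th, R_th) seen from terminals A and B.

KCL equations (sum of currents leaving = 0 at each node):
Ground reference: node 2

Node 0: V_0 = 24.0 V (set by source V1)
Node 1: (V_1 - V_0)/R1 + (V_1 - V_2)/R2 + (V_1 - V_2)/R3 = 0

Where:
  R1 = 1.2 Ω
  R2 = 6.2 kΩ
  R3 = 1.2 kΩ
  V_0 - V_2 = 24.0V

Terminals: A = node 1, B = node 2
Step 1 — V_th is the open-circuit voltage V_A - V_B (nothing connected across the terminals).
Nodal analysis, taking node 2 as the 0 V reference.
Source V1 fixes V_0 = 24 V.
KCL at each unknown node (sum of currents leaving = 0; resistances in Ω):
  Node 1: (V_1 - 24)/1.2 + (V_1 - 0)/6200 + (V_1 - 0)/1200 = 0
Collecting terms: 0.8343 × V_1 = 20  =>  V_1 = 23.97 V
V_th = V_1 - V_2 = 23.97 - 0 = 23.97 V
Step 2 — R_th: zero the source — replace V1 by a short circuit (node 2 merges into node 0) — and find the resistance seen between A (node 1) and B (node 0).
Reduce the network between node 1 (A) and node 0 (B) by series/parallel combination:
  Rp1 = R1 ‖ R2 ‖ R3 (parallel, all between nodes 0 and 1) = 1/(1/1.2 + 1/6200 + 1/1200) = 1.199 Ω
R_th = 1.199 Ω

Final answer: V_th = 23.97 V, R_th = 1.199 Ω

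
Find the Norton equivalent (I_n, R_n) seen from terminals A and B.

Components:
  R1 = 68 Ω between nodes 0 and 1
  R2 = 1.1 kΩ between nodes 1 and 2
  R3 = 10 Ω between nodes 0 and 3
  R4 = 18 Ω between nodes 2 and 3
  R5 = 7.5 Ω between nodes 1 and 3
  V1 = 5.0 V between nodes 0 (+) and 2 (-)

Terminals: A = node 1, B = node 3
Find the Thévenin equivalent first; then I_n = V_th/R_th and R_n = R_th.
Step 1 — V_th is the open-circuit voltage V_A - V_B (nothing connected across the terminals).
Nodal analysis, taking node 2 as the 0 V reference.
Source V1 fixes V_0 = 5 V.
KCL at each unknown node (sum of currents leaving = 0; resistances in Ω):
  Node 1: (V_1 - 5)/68 + (V_1 - 0)/1100 + (V_1 - V_3)/7.5 = 0
  Node 3: (V_3 - 5)/10 + (V_3 - 0)/18 + (V_3 - V_1)/7.5 = 0
Collecting terms (coefficients in siemens):
  0.1489·V_1 - 0.1333·V_3 = 0.07353
  0.2889·V_3 - 0.1333·V_1 = 0.5
Determinant D = (0.1489)(0.2889) - (-0.1333)(-0.1333) = 0.02525
V_1 = [(0.07353)(0.2889) - (-0.1333)(0.5)]/D = 3.481 V
V_3 = [(0.1489)(0.5) - (0.07353)(-0.1333)]/D = 3.338 V
V_th = V_1 - V_3 = 3.481 - 3.338 = 0.1438 V
Step 2 — R_th: zero the source — replace V1 by a short circuit (node 2 merges into node 0) — and find the resistance seen between A (node 1) and B (node 3).
Reduce the network between node 1 (A) and node 3 (B) by series/parallel combination:
  Rp1 = R1 ‖ R2 (parallel, both between nodes 0 and 1) = 1/(1/68 + 1/1100) = 64.04 Ω
  Rp2 = R3 ‖ R4 (parallel, both between nodes 0 and 3) = 1/(1/10 + 1/18) = 6.429 Ω
  Rs1 = Rp1 + Rp2 (series, joined only at node 0) = 64.04 + 6.429 = 70.47 Ω
  Rp3 = R5 ‖ Rs1 (parallel, both between nodes 1 and 3) = 1/(1/7.5 + 1/70.47) = 6.779 Ω
R_th = 6.779 Ω
I_n = V_th/R_th = 0.1438/6.779 = 0.02121 A, and R_n = R_th = 6.779 Ω

Final answer: I_n = 0.02121 A, R_n = 6.779 Ω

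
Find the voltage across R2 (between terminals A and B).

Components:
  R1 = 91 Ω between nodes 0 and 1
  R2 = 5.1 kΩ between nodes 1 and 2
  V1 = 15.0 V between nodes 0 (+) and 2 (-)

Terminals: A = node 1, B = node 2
R1 and R2 are in series across V1 (node 0 → node 1 → node 2), and the output A–B is taken across R2, so this is a voltage divider.
Series current: I = V1/(R1 + R2) = 15/(91 + 5100) = 15/5191 = 0.00289 A
V_R2 = I × R2 = V1 × R2/(R1 + R2) = 15 × 5100/5191 = 14.74 V

Final answer: 14.74 V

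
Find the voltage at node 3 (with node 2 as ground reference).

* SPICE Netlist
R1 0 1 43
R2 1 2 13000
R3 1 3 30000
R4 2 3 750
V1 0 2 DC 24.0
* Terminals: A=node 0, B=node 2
Nodal analysis, taking node 2 as the 0 V reference.
Source V1 fixes V_0 = 24 V.
KCL at each unknown node (sum of currents leaving = 0; resistances in Ω):
  Node 1: (V_1 - 24)/43 + (V_1 - 0)/13000 + (V_1 - V_3)/30000 = 0
  Node 3: (V_3 - V_1)/30000 + (V_3 - 0)/750 = 0
Collecting terms (coefficients in siemens):
  0.02337·V_1 - 0.00003333·V_3 = 0.5581
  0.001367·V_3 - 0.00003333·V_1 = 0
Determinant D = (0.02337)(0.001367) - (-0.00003333)(-0.00003333) = 0.00003193
V_1 = [(0.5581)(0.001367) - (-0.00003333)(0)]/D = 23.89 V
V_3 = [(0.02337)(0) - (0.5581)(-0.00003333)]/D = 0.5826 V
The requested potential is V_3 = 0.5826 V.

Final answer: V_3 = 0.5826 V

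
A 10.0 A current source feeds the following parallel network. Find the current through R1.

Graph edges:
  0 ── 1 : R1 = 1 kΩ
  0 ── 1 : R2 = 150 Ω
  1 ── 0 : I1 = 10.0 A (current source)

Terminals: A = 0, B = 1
All resistors sit directly between nodes 0 and 1, so they are in parallel and share one voltage V; the full source current 10 A splits among them.
1/R_par = 1/1000 + 1/150 = 0.007667 S  =>  R_par = 130.4 Ω
V = I × R_par = 10 × 130.4 = 1304 V
I_R1 = V/R1 = 1304/1000 = 1.304 A

Final answer: 1.304 A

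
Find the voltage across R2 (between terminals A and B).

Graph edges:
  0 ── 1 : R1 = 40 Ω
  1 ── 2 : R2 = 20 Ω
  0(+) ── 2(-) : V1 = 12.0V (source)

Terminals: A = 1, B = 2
R1 and R2 are in series across V1 (node 0 → node 1 → node 2), and the output A–B is taken across R2, so this is a voltage divider.
Series current: I = V1/(R1 + R2) = 12/(40 + 20) = 12/60 = 0.2 A
V_R2 = I × R2 = V1 × R2/(R1 + R2) = 12 × 20/60 = 4 V

Final answer: 4 V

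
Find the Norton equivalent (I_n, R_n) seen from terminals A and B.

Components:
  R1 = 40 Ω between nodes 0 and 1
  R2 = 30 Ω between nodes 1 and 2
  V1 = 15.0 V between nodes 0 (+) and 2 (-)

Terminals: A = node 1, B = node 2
Find the Thévenin equivalent first; then I_n = V_th/R_th and R_n = R_th.
Step 1 — V_th is the open-circuit voltage V_A - V_B (nothing connected across the terminals).
Nodal analysis, taking node 2 as the 0 V reference.
Source V1 fixes V_0 = 15 V.
KCL at each unknown node (sum of currents leaving = 0; resistances in Ω):
  Node 1: (V_1 - 15)/40 + (V_1 - 0)/30 = 0
Collecting terms: 0.05833 × V_1 = 0.375  =>  V_1 = 6.429 V
V_th = V_1 - V_2 = 6.429 - 0 = 6.429 V
Step 2 — R_th: zero the source — replace V1 by a short circuit (node 2 merges into node 0) — and find the resistance seen between A (node 1) and B (node 0).
Reduce the network between node 1 (A) and node 0 (B) by series/parallel combination:
  Rp1 = R1 ‖ R2 (parallel, both between nodes 0 and 1) = 1/(1/40 + 1/30) = 17.14 Ω
R_th = 17.14 Ω
I_n = V_th/R_th = 6.429/17.14 = 0.375 A, and R_n = R_th = 17.14 Ω

Final answer: I_n = 0.375 A, R_n = 17.14 Ω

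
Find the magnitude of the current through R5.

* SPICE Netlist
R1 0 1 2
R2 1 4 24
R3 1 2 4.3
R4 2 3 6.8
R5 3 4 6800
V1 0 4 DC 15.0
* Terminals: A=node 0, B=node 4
Nodal analysis, taking node 4 as the 0 V reference.
Source V1 fixes V_0 = 15 V.
KCL at each unknown node (sum of currents leaving = 0; resistances in Ω):
  Node 1: (V_1 - 15)/2 + (V_1 - 0)/24 + (V_1 - V_2)/4.3 = 0
  Node 2: (V_2 - V_1)/4.3 + (V_2 - V_3)/6.8 = 0
  Node 3: (V_3 - V_2)/6.8 + (V_3 - 0)/6800 = 0
Collecting terms (coefficients in siemens):
  0.7742·V_1 - 0.2326·V_2 = 7.5
  0.3796·V_2 - 0.2326·V_1 - 0.1471·V_3 = 0
  0.1472·V_3 - 0.1471·V_2 = 0
Solving these 3 simultaneous equations (Gaussian elimination) gives:
  V_1 = 13.84 V, V_2 = 13.83 V, V_3 = 13.82 V
I_R5 = (V_3 - V_4)/R5 = (13.82 - 0)/6800 = 0.002032 A
|I_R5| = 0.002032 A

Final answer: |I_R5| = 0.002032 A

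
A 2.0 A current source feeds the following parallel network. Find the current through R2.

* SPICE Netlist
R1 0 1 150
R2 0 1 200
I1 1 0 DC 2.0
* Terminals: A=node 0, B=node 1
All resistors sit directly between nodes 0 and 1, so they are in parallel and share one voltage V; the full source current 2 A splits among them.
1/R_par = 1/150 + 1/200 = 0.01167 S  =>  R_par = 85.71 Ω
V = I × R_par = 2 × 85.71 = 171.4 V
I_R2 = V/R2 = 171.4/200 = 0.8571 A

Final answer: 0.8571 A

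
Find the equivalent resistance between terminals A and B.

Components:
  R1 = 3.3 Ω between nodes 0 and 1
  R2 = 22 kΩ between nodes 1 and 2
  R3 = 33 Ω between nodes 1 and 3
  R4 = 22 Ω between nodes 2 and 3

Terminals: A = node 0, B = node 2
Reduce the network between node 0 (A) and node 2 (B) by series/parallel combination:
  Rs1 = R3 + R4 (series, joined only at node 3) = 33 + 22 = 55 Ω
  Rp1 = R2 ‖ Rs1 (parallel, both between nodes 1 and 2) = 1/(1/22000 + 1/55) = 54.86 Ω
  Rs2 = R1 + Rp1 (series, joined only at node 1) = 3.3 + 54.86 = 58.16 Ω
R_eq = 58.16 Ω

Final answer: 58.16 Ω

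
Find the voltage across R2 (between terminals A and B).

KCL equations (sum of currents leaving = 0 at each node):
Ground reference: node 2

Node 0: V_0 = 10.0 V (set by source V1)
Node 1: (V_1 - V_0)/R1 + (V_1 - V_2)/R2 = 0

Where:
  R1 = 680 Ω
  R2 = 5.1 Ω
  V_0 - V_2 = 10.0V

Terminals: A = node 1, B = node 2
R1 and R2 are in series across V1 (node 0 → node 1 → node 2), and the output A–B is taken across R2, so this is a voltage divider.
Series current: I = V1/(R1 + R2) = 10/(680 + 5.1) = 10/685.1 = 0.0146 A
V_R2 = I × R2 = V1 × R2/(R1 + R2) = 10 × 5.1/685.1 = 0.07444 V

Final answer: 0.07444 V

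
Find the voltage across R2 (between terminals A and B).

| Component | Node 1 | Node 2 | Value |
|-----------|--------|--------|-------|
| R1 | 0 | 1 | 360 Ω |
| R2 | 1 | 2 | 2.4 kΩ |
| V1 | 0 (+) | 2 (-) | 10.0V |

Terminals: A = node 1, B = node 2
R1 and R2 are in series across V1 (node 0 → node 1 → node 2), and the output A–B is taken across R2, so this is a voltage divider.
Series current: I = V1/(R1 + R2) = 10/(360 + 2400) = 10/2760 = 0.003623 A
V_R2 = I × R2 = V1 × R2/(R1 + R2) = 10 × 2400/2760 = 8.696 V

Final answer: 8.696 V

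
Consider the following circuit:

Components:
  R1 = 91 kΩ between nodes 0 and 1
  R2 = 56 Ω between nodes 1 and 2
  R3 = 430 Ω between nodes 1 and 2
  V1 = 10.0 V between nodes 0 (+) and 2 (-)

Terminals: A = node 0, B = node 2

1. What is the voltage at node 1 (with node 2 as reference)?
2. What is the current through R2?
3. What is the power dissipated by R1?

Nodal analysis, taking node 2 as the 0 V reference.
Source V1 fixes V_0 = 10 V.
KCL at each unknown node (sum of currents leaving = 0; resistances in Ω):
  Node 1: (V_1 - 10)/91000 + (V_1 - 0)/56 + (V_1 - 0)/430 = 0
Collecting terms: 0.02019 × V_1 = 0.0001099  =>  V_1 = 0.005442 V
Part 1:
  Read off the nodal solution: V_1 = 0.005442 V
Part 2:
  I_R2 = (V_1 - V_2)/R2 = (0.005442 - 0)/56 = 0.00009717 A
  Magnitude: I_R2 = 0.00009717 A
Part 3:
  I_R1 = (V_0 - V_1)/R1 = (10 - 0.005442)/91000 = 0.0001098 A
  P_R1 = I_R1² × R1 = (0.0001098)² × 91000 = 0.001098 W

Final answers:
1. V_1 = 0.005442 V
2. I_R2 = 9.717e-05 A
3. P_R1 = 0.001098 W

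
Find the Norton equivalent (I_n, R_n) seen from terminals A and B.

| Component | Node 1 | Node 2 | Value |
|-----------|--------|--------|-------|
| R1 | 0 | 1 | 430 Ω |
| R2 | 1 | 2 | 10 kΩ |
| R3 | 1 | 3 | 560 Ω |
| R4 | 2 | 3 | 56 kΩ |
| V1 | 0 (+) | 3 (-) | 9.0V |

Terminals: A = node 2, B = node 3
Find the Thévenin equivalent first; then I_n = V_th/R_th and R_n = R_th.
Step 1 — V_th is the open-circuit voltage V_A - V_B (nothing connected across the terminals).
Nodal analysis, taking node 3 as the 0 V reference.
Source V1 fixes V_0 = 9 V.
KCL at each unknown node (sum of currents leaving = 0; resistances in Ω):
  Node 1: (V_1 - 9)/430 + (V_1 - V_2)/10000 + (V_1 - 0)/560 = 0
  Node 2: (V_2 - V_1)/10000 + (V_2 - 0)/56000 = 0
Collecting terms (coefficients in siemens):
  0.004211·V_1 - 0.0001·V_2 = 0.02093
  0.0001179·V_2 - 0.0001·V_1 = 0
Determinant D = (0.004211)(0.0001179) - (-0.0001)(-0.0001) = 0.0000004863
V_1 = [(0.02093)(0.0001179) - (-0.0001)(0)]/D = 5.072 V
V_2 = [(0.004211)(0) - (0.02093)(-0.0001)]/D = 4.304 V
V_th = V_2 - V_3 = 4.304 - 0 = 4.304 V
Step 2 — R_th: zero the source — replace V1 by a short circuit (node 3 merges into node 0) — and find the resistance seen between A (node 2) and B (node 0).
Reduce the network between node 2 (A) and node 0 (B) by series/parallel combination:
  Rp1 = R1 ‖ R3 (parallel, both between nodes 0 and 1) = 1/(1/430 + 1/560) = 243.2 Ω
  Rs1 = R2 + Rp1 (series, joined only at node 1) = 10000 + 243.2 = 10240 Ω
  Rp2 = R4 ‖ Rs1 (parallel, both between nodes 0 and 2) = 1/(1/56000 + 1/10240) = 8659 Ω
R_th = 8.659 kΩ
I_n = V_th/R_th = 4.304/8659 = 0.000497 A, and R_n = R_th = 8.659 kΩ

Final answer: I_n = 0.000497 A, R_n = 8.659 kΩ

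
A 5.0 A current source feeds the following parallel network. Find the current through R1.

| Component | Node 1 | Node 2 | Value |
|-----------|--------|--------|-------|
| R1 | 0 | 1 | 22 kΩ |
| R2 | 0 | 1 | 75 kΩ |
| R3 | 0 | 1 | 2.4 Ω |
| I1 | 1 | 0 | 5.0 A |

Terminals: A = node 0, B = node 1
All resistors sit directly between nodes 0 and 1, so they are in parallel and share one voltage V; the full source current 5 A splits among them.
1/R_par = 1/22000 + 1/75000 + 1/2.4 = 0.4167 S  =>  R_par = 2.4 Ω
V = I × R_par = 5 × 2.4 = 12 V
I_R1 = V/R1 = 12/22000 = 0.0005454 A

Final answer: 0.0005454 A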